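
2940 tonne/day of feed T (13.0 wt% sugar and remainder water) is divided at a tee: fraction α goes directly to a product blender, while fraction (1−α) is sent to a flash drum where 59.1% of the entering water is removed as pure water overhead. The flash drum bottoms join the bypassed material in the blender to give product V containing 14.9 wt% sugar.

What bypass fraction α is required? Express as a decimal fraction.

0.752

All 2940×0.130 = 382.2 tonne/day of sugar reaches V, so V = 382.2/0.149 = 2565.1 tonne/day and vapour = 374.9 tonne/day.
The evaporator receives (1−α)·2940 of feed at 0.870 water and removes 0.591 of that water:
0.591×0.870×(1−α)×2940 = 374.9
(1−α) = 374.9/1511.7 = 0.2480;  α = 0.7520.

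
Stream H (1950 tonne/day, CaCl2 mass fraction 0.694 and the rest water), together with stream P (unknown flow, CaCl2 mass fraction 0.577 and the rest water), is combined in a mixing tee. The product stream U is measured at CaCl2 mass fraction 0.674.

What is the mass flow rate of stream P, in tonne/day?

402.1 tonne/day

Let P be the unknown flow. Total out = 1950 + P.
CaCl2 balance: 1353.3 + 0.577·P = 0.674·(1950 + P)
(0.577 − 0.674)·P = 0.674×1950 − 1353.3 = -39
P = -39 / -0.097 = 402.06 tonne/day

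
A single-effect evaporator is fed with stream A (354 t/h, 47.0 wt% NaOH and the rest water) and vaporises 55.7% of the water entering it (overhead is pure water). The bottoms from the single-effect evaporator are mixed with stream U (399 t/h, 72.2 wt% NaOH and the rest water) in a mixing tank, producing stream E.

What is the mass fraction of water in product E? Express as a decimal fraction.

0.299

Vapour removed = 0.557×0.530×354 = 104.5 t/h; concentrate = 249.5 t/h.
water reaching the mixer = 83.116 (from concentrate) + 399×0.278 = 194.04 t/h.
Product flow = 249.5 + 399 = 648.5 t/h; water fraction = 0.299.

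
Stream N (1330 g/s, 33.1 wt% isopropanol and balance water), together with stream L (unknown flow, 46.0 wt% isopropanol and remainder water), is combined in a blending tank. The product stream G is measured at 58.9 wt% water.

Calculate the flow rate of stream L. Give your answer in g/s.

2171 g/s

Let L be the unknown flow. Total out = 1330 + L.
water balance: 889.77 + 0.540·L = 0.589·(1330 + L)
(0.540 − 0.589)·L = 0.589×1330 − 889.77 = -106.4
L = -106.4 / -0.049 = 2171.4 g/s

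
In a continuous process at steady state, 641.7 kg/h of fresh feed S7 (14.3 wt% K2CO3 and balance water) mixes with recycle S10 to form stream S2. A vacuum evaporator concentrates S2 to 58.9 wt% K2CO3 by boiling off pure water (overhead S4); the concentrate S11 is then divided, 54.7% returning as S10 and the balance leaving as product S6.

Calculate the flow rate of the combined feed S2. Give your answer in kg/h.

Overall K2CO3 balance (none leaves overhead): K2CO3 in fresh feed = K2CO3 in product, i.e. 641.7×0.143 = (1−0.547)·S11·0.589.
S11 = 91.763/(0.589×0.453) = 343.92 kg/h.
Recycle S10 = 0.547×343.92 = 188.12 kg/h.
Combined feed S2 = 641.7 + 188.12 = 829.82 kg/h.

829.8 kg/h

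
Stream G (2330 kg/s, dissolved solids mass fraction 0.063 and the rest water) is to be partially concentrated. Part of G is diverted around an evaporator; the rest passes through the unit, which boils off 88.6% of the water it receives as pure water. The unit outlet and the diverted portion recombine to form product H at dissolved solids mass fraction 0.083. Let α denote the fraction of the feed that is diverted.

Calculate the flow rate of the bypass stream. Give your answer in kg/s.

1654 kg/s

All 2330×0.063 = 146.79 kg/s of dissolved solids reaches H, so H = 146.79/0.083 = 1768.6 kg/s and vapour = 561.45 kg/s.
The evaporator receives (1−α)·2330 of feed at 0.937 water and removes 0.886 of that water:
0.886×0.937×(1−α)×2330 = 561.45
(1−α) = 561.45/1934.3 = 0.2903;  α = 0.7097.
Bypass flow = 0.7097×2330 = 1653.7 kg/s.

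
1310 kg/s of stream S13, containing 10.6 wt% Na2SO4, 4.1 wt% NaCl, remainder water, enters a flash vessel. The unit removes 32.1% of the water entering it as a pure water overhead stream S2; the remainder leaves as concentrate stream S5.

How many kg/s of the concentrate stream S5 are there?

951.3 kg/s

water entering = 1310×0.853 = 1117.4 kg/s; overhead removed = 0.321×1117.4 = 358.7 kg/s.
Concentrate = 1310 − 358.7 = 951.3 kg/s.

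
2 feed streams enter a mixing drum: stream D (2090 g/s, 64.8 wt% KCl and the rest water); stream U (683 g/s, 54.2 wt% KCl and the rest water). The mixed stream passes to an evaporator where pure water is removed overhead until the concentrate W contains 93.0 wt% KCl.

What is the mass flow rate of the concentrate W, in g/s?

1854 g/s

KCl entering = 2090×0.648 + 683×0.542 = 1724.5 g/s.
All KCl reports to W, so W = 1724.5/0.930 = 1854.3 g/s.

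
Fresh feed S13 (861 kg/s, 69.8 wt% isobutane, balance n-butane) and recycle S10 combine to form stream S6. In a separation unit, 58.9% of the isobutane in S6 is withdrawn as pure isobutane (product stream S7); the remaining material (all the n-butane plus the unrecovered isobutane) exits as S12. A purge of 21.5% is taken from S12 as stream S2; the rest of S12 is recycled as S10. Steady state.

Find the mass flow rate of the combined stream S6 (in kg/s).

2097 kg/s

n-butane enters only via S13 and leaves only via the purge: 861×0.302 = 0.215×(n-butane in S12), and the separation unit passes all n-butane, so n-butane in S6 = n-butane in S12 = 1209.4 kg/s.
isobutane in S6: m_A = 861×0.698 + (1−0.215)·(1−0.589)·m_A, so m_A = 600.98/0.6774 = 887.23 kg/s.
S6 = 887.23 + 1209.4 = 2096.6 kg/s.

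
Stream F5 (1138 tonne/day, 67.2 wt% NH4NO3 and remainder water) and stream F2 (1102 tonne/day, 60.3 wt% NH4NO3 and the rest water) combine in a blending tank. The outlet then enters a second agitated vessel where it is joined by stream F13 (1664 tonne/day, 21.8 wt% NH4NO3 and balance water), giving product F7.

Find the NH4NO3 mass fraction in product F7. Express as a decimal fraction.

0.459

Overall, product flow = 3904 tonne/day.
NH4NO3 in = 1138×0.672 + 1102×0.603 + 1664×0.218 = 1792 tonne/day.
NH4NO3 fraction in F7 = 0.459.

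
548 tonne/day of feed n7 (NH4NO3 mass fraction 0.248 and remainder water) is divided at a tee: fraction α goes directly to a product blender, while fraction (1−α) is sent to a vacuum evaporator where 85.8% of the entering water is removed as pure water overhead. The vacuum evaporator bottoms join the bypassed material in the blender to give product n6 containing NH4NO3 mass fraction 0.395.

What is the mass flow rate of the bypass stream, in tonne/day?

All 548×0.248 = 135.9 tonne/day of NH4NO3 reaches n6, so n6 = 135.9/0.395 = 344.06 tonne/day and vapour = 203.94 tonne/day.
The evaporator receives (1−α)·548 of feed at 0.752 water and removes 0.858 of that water:
0.858×0.752×(1−α)×548 = 203.94
(1−α) = 203.94/353.58 = 0.5768;  α = 0.4232.
Bypass flow = 0.4232×548 = 231.92 tonne/day.

231.9 tonne/day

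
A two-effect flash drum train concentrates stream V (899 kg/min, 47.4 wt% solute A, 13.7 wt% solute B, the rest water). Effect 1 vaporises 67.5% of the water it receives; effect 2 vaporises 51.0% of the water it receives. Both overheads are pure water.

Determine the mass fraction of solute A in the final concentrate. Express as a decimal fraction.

0.704

water in feed = 899×0.389 = 349.71 kg/min.
After stage 1: water left = (1−0.675)×349.71 = 113.66; stream total = 662.95 kg/min.
After stage 2: water left = (1−0.510)×113.66 = 55.691; final concentrate = 604.98 kg/min.
solute A fraction = 426.13/604.98 = 0.704.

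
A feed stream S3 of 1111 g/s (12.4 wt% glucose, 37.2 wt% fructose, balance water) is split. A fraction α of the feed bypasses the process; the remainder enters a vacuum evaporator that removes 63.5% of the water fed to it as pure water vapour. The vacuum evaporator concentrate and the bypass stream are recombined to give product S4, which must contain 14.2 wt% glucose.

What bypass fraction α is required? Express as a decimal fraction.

All 1111×0.124 = 137.76 g/s of glucose reaches S4, so S4 = 137.76/0.142 = 970.17 g/s and vapour = 140.83 g/s.
The evaporator receives (1−α)·1111 of feed at 0.504 water and removes 0.635 of that water:
0.635×0.504×(1−α)×1111 = 140.83
(1−α) = 140.83/355.56 = 0.3961;  α = 0.6039.

0.604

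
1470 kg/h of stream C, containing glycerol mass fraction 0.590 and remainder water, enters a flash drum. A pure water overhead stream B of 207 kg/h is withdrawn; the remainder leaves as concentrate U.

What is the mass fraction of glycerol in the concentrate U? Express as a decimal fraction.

0.687

glycerol is not removed: 1470×0.590 = 867.3 kg/h of glycerol enters U.
Concentrate = 1470 − 207 = 1263 kg/h.
Mass fraction = 867.3/1263 = 0.687.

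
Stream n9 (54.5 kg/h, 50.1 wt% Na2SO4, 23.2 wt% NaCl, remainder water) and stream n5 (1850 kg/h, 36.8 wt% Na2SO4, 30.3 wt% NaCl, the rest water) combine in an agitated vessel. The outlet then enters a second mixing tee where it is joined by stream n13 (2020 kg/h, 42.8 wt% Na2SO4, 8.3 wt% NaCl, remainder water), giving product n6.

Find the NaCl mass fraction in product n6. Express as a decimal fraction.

0.1888

Overall, product flow = 3924.5 kg/h.
NaCl in = 54.5×0.232 + 1850×0.303 + 2020×0.083 = 740.85 kg/h.
NaCl fraction in n6 = 0.1888.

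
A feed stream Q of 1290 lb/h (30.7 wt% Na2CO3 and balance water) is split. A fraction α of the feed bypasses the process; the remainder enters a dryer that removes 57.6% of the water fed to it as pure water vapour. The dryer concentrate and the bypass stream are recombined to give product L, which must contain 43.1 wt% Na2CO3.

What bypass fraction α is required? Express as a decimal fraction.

0.279

All 1290×0.307 = 396.03 lb/h of Na2CO3 reaches L, so L = 396.03/0.431 = 918.86 lb/h and vapour = 371.14 lb/h.
The evaporator receives (1−α)·1290 of feed at 0.693 water and removes 0.576 of that water:
0.576×0.693×(1−α)×1290 = 371.14
(1−α) = 371.14/514.93 = 0.7208;  α = 0.2792.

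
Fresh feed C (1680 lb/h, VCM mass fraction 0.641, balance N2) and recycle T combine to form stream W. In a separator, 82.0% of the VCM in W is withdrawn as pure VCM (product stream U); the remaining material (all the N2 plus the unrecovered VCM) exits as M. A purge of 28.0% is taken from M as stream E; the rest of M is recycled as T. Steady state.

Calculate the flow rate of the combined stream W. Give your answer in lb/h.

3391 lb/h

N2 enters only via C and leaves only via the purge: 1680×0.359 = 0.280×(N2 in M), and the separator passes all N2, so N2 in W = N2 in M = 2154 lb/h.
VCM in W: m_A = 1680×0.641 + (1−0.280)·(1−0.820)·m_A, so m_A = 1076.9/0.8704 = 1237.2 lb/h.
W = 1237.2 + 2154 = 3391.2 lb/h.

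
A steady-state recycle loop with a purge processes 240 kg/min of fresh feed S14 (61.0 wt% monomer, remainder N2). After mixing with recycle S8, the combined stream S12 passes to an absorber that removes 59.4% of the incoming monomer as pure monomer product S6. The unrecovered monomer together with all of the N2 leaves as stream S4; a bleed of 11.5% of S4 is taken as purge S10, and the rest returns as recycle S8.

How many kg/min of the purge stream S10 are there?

N2 enters only via S14 and leaves only via the purge: 240×0.390 = 0.115×(N2 in S4), and the absorber passes all N2, so N2 in S12 = N2 in S4 = 813.91 kg/min.
monomer in S12: m_A = 240×0.610 + (1−0.115)·(1−0.594)·m_A, so m_A = 146.4/0.6407 = 228.5 kg/min.
S4 = (1−0.594)×228.5 + 813.91 = 906.69 kg/min.
Purge S10 = 0.115×906.69 = 104.27 kg/min.

104.3 kg/min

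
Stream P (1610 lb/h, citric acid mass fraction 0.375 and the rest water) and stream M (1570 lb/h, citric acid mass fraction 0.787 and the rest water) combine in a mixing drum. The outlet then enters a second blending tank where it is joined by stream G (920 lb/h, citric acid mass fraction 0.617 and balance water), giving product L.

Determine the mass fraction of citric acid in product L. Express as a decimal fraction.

0.587

Overall, product flow = 4100 lb/h.
citric acid in = 1610×0.375 + 1570×0.787 + 920×0.617 = 2407 lb/h.
citric acid fraction in L = 0.587.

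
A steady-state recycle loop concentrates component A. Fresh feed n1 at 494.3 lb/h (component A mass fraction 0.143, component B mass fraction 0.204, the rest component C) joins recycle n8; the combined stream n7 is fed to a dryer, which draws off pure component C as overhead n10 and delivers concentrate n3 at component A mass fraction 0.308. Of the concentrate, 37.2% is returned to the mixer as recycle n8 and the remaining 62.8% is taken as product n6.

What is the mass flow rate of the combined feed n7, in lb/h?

Overall component A balance (none leaves overhead): component A in fresh feed = component A in product, i.e. 494.3×0.143 = (1−0.372)·n3·0.308.
n3 = 70.685/(0.308×0.628) = 365.44 lb/h.
Recycle n8 = 0.372×365.44 = 135.94 lb/h.
Combined feed n7 = 494.3 + 135.94 = 630.24 lb/h.

630.2 lb/h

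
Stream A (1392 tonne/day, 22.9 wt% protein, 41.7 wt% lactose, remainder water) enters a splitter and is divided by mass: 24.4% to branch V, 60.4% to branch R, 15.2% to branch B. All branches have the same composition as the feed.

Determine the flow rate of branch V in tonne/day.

339.6 tonne/day

Branch V flow = 0.244×1392 = 339.65 tonne/day.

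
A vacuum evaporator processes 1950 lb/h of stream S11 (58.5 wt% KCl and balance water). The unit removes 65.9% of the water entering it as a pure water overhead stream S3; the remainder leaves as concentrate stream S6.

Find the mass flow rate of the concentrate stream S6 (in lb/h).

water entering = 1950×0.415 = 809.25 lb/h; overhead removed = 0.659×809.25 = 533.3 lb/h.
Concentrate = 1950 − 533.3 = 1416.7 lb/h.

1417 lb/h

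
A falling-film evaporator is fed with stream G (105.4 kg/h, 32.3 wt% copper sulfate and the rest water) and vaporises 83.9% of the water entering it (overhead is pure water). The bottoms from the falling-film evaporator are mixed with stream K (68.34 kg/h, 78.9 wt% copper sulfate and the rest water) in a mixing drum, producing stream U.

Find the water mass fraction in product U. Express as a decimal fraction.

Vapour removed = 0.839×0.677×105.4 = 59.868 kg/h; concentrate = 45.532 kg/h.
water reaching the mixer = 11.488 (from concentrate) + 68.34×0.211 = 25.908 kg/h.
Product flow = 45.532 + 68.34 = 113.87 kg/h; water fraction = 0.2275.

0.2275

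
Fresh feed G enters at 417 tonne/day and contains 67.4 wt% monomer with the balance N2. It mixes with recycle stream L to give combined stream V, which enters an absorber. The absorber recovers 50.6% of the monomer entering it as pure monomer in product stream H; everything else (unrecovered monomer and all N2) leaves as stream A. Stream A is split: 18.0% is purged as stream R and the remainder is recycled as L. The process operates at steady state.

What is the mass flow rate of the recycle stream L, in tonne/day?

N2 enters only via G and leaves only via the purge: 417×0.326 = 0.180×(N2 in A), and the absorber passes all N2, so N2 in V = N2 in A = 755.23 tonne/day.
monomer in V: m_A = 417×0.674 + (1−0.180)·(1−0.506)·m_A, so m_A = 281.06/0.5949 = 472.43 tonne/day.
A = (1−0.506)×472.43 + 755.23 = 988.61 tonne/day.
Recycle L = (1−0.180)×988.61 = 810.66 tonne/day.

810.7 tonne/day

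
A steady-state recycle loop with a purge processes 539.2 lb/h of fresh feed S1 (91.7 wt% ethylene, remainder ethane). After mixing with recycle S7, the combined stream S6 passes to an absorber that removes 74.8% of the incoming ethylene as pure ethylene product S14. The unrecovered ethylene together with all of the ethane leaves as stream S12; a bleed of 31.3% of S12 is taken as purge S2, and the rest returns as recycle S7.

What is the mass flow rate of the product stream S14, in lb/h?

447.3 lb/h

ethylene in S6: m_A = 539.2×0.917 + (1−0.313)·(1−0.748)·m_A, so m_A = 494.45/0.8269 = 597.97 lb/h.
Product S14 = 0.748×597.97 = 447.28 lb/h.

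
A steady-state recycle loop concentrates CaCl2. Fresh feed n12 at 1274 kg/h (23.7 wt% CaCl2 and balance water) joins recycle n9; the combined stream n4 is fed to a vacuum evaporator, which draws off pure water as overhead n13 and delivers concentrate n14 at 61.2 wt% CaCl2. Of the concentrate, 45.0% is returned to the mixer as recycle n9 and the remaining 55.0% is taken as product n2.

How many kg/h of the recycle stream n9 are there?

403.7 kg/h

Overall CaCl2 balance (none leaves overhead): CaCl2 in fresh feed = CaCl2 in product, i.e. 1274×0.237 = (1−0.450)·n14·0.612.
n14 = 301.94/(0.612×0.550) = 897.02 kg/h.
Recycle n9 = 0.450×897.02 = 403.66 kg/h.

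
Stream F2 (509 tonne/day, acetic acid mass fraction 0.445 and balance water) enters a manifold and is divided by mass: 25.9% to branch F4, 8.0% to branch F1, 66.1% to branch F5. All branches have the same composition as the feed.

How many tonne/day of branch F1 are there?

Branch F1 flow = 0.080×509 = 40.72 tonne/day.

40.72 tonne/day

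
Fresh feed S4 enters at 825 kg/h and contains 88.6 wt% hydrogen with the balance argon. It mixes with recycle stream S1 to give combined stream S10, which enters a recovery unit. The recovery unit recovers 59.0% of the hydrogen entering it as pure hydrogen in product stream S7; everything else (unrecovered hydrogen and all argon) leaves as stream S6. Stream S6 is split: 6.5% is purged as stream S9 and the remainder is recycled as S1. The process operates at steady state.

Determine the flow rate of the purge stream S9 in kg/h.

argon enters only via S4 and leaves only via the purge: 825×0.114 = 0.065×(argon in S6), and the recovery unit passes all argon, so argon in S10 = argon in S6 = 1446.9 kg/h.
hydrogen in S10: m_A = 825×0.886 + (1−0.065)·(1−0.590)·m_A, so m_A = 730.95/0.6166 = 1185.4 kg/h.
S6 = (1−0.590)×1185.4 + 1446.9 = 1932.9 kg/h.
Purge S9 = 0.065×1932.9 = 125.64 kg/h.

125.6 kg/h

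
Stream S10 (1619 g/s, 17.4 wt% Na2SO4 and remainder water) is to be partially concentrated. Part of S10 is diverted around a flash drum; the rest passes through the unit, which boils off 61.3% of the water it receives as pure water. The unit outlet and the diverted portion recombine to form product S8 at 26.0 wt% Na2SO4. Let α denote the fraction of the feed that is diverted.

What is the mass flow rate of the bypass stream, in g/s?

561.4 g/s

All 1619×0.174 = 281.71 g/s of Na2SO4 reaches S8, so S8 = 281.71/0.260 = 1083.5 g/s and vapour = 535.52 g/s.
The evaporator receives (1−α)·1619 of feed at 0.826 water and removes 0.613 of that water:
0.613×0.826×(1−α)×1619 = 535.52
(1−α) = 535.52/819.76 = 0.6533;  α = 0.3467.
Bypass flow = 0.3467×1619 = 561.38 g/s.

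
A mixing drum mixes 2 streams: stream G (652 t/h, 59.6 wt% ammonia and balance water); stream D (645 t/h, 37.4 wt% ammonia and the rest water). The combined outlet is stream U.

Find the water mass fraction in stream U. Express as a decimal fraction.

Total flow out = 652 + 645 = 1297 t/h.
water in = 652×0.404 + 645×0.626 = 667.18 t/h.
water mass fraction in U = 667.18/1297 = 0.5144.

0.5144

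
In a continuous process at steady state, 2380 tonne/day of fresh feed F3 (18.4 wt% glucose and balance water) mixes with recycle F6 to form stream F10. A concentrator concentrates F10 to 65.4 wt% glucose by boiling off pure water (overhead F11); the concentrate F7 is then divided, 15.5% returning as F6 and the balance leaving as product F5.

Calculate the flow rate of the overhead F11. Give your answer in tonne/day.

Overall glucose balance (none leaves overhead): glucose in fresh feed = glucose in product, i.e. 2380×0.184 = (1−0.155)·F7·0.654.
F7 = 437.92/(0.654×0.845) = 792.43 tonne/day.
Recycle F6 = 0.155×792.43 = 122.83 tonne/day.
Combined feed F10 = 2380 + 122.83 = 2502.8 tonne/day.
Overhead F11 = F10 − F7 = 2502.8 − 792.43 = 1710.4 tonne/day.

1710 tonne/day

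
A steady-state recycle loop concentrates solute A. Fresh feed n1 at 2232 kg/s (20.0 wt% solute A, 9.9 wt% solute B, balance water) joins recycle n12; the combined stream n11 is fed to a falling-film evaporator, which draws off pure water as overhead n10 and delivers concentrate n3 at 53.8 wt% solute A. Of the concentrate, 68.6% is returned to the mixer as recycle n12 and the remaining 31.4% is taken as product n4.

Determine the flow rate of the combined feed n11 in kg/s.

Overall solute A balance (none leaves overhead): solute A in fresh feed = solute A in product, i.e. 2232×0.200 = (1−0.686)·n3·0.538.
n3 = 446.4/(0.538×0.314) = 2642.5 kg/s.
Recycle n12 = 0.686×2642.5 = 1812.7 kg/s.
Combined feed n11 = 2232 + 1812.7 = 4044.7 kg/s.

4045 kg/s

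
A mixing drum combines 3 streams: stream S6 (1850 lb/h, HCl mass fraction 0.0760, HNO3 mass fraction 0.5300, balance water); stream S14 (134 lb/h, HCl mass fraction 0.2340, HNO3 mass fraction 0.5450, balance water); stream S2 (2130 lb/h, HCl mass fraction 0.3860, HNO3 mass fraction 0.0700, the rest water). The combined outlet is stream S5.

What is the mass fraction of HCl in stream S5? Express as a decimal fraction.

0.2416

Total flow out = 1850 + 134 + 2130 = 4114 lb/h.
HCl in = 1850×0.076 + 134×0.234 + 2130×0.386 = 994.14 lb/h.
HCl mass fraction in S5 = 994.14/4114 = 0.2416.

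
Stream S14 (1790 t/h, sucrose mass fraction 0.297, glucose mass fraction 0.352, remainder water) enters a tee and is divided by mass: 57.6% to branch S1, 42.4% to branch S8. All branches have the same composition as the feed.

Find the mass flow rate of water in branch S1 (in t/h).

Branch S1 total = 0.576×1790 = 1031 t/h.
water in S1 = 0.351×1031 = 361.9 t/h.

361.9 t/h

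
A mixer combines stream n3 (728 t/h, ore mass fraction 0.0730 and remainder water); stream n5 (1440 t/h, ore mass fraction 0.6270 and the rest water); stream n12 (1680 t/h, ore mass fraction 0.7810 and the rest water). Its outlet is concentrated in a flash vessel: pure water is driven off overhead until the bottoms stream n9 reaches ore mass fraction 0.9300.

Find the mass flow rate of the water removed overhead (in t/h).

ore entering = 728×0.073 + 1440×0.627 + 1680×0.781 = 2268.1 t/h.
All ore reports to n9, so n9 = 2268.1/0.930 = 2438.8 t/h.
Total feed = 3848 t/h; overhead = 3848 − 2438.8 = 1409.2 t/h.

1409 t/h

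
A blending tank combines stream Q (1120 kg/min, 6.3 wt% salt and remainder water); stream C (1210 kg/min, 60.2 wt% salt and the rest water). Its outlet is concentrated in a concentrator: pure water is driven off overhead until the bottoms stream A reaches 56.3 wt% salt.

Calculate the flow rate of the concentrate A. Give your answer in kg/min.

salt entering = 1120×0.063 + 1210×0.602 = 798.98 kg/min.
All salt reports to A, so A = 798.98/0.563 = 1419.1 kg/min.

1419 kg/min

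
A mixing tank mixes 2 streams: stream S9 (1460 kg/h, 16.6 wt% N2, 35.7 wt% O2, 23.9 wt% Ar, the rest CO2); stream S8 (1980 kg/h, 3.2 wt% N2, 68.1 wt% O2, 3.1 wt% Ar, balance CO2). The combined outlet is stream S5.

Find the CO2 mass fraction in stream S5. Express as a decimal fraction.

Total flow out = 1460 + 1980 = 3440 kg/h.
CO2 in = 1460×0.238 + 1980×0.256 = 854.36 kg/h.
CO2 mass fraction in S5 = 854.36/3440 = 0.248.

0.248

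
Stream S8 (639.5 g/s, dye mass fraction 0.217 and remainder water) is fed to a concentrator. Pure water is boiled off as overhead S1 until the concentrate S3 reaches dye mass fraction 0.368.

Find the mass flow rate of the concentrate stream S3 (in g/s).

377.1 g/s

dye is conserved: 639.5×0.217 = 138.77 g/s all reports to the concentrate.
Concentrate = 138.77/(target fraction) = 377.1 g/s.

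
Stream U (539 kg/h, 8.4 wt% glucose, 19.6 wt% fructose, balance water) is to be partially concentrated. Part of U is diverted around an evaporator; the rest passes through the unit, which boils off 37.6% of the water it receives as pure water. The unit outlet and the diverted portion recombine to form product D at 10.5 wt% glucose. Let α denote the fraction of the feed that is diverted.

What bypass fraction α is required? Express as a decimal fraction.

0.261

All 539×0.084 = 45.276 kg/h of glucose reaches D, so D = 45.276/0.105 = 431.2 kg/h and vapour = 107.8 kg/h.
The evaporator receives (1−α)·539 of feed at 0.720 water and removes 0.376 of that water:
0.376×0.720×(1−α)×539 = 107.8
(1−α) = 107.8/145.92 = 0.7388;  α = 0.2612.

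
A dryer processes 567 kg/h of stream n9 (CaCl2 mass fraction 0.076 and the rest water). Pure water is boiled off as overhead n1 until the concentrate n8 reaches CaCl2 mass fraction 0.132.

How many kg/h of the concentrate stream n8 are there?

CaCl2 is conserved: 567×0.076 = 43.092 kg/h all reports to the concentrate.
Concentrate = 43.092/(target fraction) = 326.45 kg/h.

326.5 kg/h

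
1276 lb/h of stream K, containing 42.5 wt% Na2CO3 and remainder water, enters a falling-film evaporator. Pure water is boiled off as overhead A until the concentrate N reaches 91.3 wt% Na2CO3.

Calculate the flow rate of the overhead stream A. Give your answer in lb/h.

Na2CO3 is conserved: 1276×0.425 = 542.3 lb/h all reports to the concentrate.
Concentrate = 542.3/(target fraction) = 593.98 lb/h.
Overhead = 1276 − 593.98 = 682.02 lb/h.

682 lb/h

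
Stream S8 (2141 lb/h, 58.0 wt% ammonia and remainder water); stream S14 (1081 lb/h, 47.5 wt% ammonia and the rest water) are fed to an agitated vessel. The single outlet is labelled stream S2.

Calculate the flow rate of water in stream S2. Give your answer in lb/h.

water out = water in = 2141×0.420 + 1081×0.525 = 1466.7 lb/h.

1467 lb/h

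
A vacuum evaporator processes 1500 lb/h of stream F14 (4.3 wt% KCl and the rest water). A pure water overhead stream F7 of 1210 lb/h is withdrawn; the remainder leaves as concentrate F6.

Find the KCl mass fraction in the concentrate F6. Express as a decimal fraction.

KCl is not removed: 1500×0.043 = 64.5 lb/h of KCl enters F6.
Concentrate = 1500 − 1210 = 290 lb/h.
Mass fraction = 64.5/290 = 0.2224.

0.2224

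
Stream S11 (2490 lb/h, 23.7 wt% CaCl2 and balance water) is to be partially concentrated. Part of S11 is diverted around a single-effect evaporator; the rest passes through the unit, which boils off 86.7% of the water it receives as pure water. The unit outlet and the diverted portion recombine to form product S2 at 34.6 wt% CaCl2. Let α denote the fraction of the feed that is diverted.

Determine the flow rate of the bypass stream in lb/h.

All 2490×0.237 = 590.13 lb/h of CaCl2 reaches S2, so S2 = 590.13/0.346 = 1705.6 lb/h and vapour = 784.42 lb/h.
The evaporator receives (1−α)·2490 of feed at 0.763 water and removes 0.867 of that water:
0.867×0.763×(1−α)×2490 = 784.42
(1−α) = 784.42/1647.2 = 0.4762;  α = 0.5238.
Bypass flow = 0.5238×2490 = 1304.2 lb/h.

1304 lb/h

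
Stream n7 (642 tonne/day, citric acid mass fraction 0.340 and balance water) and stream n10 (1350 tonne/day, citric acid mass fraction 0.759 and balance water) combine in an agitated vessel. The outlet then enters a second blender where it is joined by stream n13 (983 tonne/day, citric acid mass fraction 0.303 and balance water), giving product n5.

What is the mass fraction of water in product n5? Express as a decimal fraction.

Overall, product flow = 2975 tonne/day.
water in = 642×0.660 + 1350×0.241 + 983×0.697 = 1434.2 tonne/day.
water fraction in n5 = 0.482.

0.482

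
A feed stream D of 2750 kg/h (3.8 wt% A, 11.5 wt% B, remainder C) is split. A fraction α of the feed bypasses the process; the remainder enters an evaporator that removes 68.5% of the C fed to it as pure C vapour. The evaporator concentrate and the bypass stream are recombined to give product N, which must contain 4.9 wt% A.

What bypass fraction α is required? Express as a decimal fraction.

All 2750×0.038 = 104.5 kg/h of A reaches N, so N = 104.5/0.049 = 2132.7 kg/h and vapour = 617.35 kg/h.
The evaporator receives (1−α)·2750 of feed at 0.847 C and removes 0.685 of that C:
0.685×0.847×(1−α)×2750 = 617.35
(1−α) = 617.35/1595.5 = 0.3869;  α = 0.6131.

0.613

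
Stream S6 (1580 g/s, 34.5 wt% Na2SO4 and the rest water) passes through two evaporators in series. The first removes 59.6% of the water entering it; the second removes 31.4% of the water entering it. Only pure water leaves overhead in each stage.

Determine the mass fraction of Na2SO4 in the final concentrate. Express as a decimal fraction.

0.6552

water in feed = 1580×0.655 = 1034.9 g/s.
After stage 1: water left = (1−0.596)×1034.9 = 418.1; stream total = 963.2 g/s.
After stage 2: water left = (1−0.314)×418.1 = 286.82; final concentrate = 831.92 g/s.
Na2SO4 fraction = 545.1/831.92 = 0.6552.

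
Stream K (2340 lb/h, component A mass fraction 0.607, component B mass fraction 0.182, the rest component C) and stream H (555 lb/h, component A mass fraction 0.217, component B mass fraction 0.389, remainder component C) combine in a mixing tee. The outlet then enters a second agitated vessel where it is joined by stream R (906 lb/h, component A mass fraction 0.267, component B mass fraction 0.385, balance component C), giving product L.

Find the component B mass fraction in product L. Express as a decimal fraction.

Overall, product flow = 3801 lb/h.
component B in = 2340×0.182 + 555×0.389 + 906×0.385 = 990.59 lb/h.
component B fraction in L = 0.261.

0.261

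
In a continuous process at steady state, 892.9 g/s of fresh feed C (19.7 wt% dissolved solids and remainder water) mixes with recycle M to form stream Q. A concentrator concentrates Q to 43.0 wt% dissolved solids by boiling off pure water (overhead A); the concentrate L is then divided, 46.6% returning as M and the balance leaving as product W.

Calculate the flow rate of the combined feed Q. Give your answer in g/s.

Overall dissolved solids balance (none leaves overhead): dissolved solids in fresh feed = dissolved solids in product, i.e. 892.9×0.197 = (1−0.466)·L·0.430.
L = 175.9/(0.430×0.534) = 766.05 g/s.
Recycle M = 0.466×766.05 = 356.98 g/s.
Combined feed Q = 892.9 + 356.98 = 1249.9 g/s.

1250 g/s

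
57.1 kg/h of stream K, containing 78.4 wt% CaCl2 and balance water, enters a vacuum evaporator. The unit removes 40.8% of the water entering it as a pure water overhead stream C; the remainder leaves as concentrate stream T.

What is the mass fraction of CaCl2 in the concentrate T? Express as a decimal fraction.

0.860

CaCl2 is not removed: 57.1×0.784 = 44.766 kg/h of CaCl2 enters T.
water entering = 57.1×0.216 = 12.334 kg/h; overhead removed = 0.408×12.334 = 5.0321 kg/h.
Concentrate = 57.1 − 5.0321 = 52.068 kg/h.
Mass fraction = 44.766/52.068 = 0.860.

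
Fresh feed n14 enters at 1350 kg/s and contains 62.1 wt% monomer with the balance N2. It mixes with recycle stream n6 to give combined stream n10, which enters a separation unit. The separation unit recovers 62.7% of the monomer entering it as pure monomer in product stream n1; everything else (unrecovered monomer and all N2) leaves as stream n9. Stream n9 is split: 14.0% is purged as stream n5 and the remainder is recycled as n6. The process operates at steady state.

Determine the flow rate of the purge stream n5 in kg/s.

576.1 kg/s

N2 enters only via n14 and leaves only via the purge: 1350×0.379 = 0.140×(N2 in n9), and the separation unit passes all N2, so N2 in n10 = N2 in n9 = 3654.6 kg/s.
monomer in n10: m_A = 1350×0.621 + (1−0.140)·(1−0.627)·m_A, so m_A = 838.35/0.6792 = 1234.3 kg/s.
n9 = (1−0.627)×1234.3 + 3654.6 = 4115 kg/s.
Purge n5 = 0.140×4115 = 576.1 kg/s.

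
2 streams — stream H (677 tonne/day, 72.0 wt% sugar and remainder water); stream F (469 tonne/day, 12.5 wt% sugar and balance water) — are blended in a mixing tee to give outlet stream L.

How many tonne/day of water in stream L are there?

water out = water in = 677×0.280 + 469×0.875 = 599.94 tonne/day.

599.9 tonne/day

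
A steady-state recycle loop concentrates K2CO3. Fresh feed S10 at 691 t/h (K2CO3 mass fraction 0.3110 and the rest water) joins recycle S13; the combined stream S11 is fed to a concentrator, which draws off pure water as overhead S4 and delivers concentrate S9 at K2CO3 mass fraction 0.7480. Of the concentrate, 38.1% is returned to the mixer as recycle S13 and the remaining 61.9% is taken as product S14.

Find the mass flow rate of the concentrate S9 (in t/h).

464.1 t/h

Overall K2CO3 balance (none leaves overhead): K2CO3 in fresh feed = K2CO3 in product, i.e. 691×0.311 = (1−0.381)·S9·0.748.
S9 = 214.9/(0.748×0.619) = 464.14 t/h.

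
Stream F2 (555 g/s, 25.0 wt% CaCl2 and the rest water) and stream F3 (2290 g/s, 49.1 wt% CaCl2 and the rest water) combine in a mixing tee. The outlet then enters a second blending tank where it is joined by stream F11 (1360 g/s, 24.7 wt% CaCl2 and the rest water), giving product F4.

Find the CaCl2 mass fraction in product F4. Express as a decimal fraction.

Overall, product flow = 4205 g/s.
CaCl2 in = 555×0.250 + 2290×0.491 + 1360×0.247 = 1599.1 g/s.
CaCl2 fraction in F4 = 0.380.

0.380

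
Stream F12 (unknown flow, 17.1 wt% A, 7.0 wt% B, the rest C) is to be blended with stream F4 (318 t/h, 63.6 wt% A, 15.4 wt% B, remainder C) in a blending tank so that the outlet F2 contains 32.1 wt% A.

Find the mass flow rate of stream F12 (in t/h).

Let F12 be the unknown flow. Total out = 318 + F12.
A balance: 202.25 + 0.171·F12 = 0.321·(318 + F12)
(0.171 − 0.321)·F12 = 0.321×318 − 202.25 = -100.17
F12 = -100.17 / -0.150 = 667.8 t/h

667.8 t/h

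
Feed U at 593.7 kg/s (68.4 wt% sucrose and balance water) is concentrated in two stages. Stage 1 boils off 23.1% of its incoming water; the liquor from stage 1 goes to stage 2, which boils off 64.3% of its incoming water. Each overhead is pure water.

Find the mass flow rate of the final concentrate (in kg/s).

water in feed = 593.7×0.316 = 187.61 kg/s.
After stage 1: water left = (1−0.231)×187.61 = 144.27; stream total = 550.36 kg/s.
After stage 2: water left = (1−0.643)×144.27 = 51.505; final concentrate = 457.6 kg/s.

457.6 kg/s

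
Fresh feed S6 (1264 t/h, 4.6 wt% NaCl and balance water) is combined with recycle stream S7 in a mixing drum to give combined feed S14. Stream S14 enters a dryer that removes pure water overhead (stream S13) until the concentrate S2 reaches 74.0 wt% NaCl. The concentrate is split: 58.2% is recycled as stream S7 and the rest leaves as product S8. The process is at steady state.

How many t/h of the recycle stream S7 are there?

Overall NaCl balance (none leaves overhead): NaCl in fresh feed = NaCl in product, i.e. 1264×0.046 = (1−0.582)·S2·0.740.
S2 = 58.144/(0.740×0.418) = 187.97 t/h.
Recycle S7 = 0.582×187.97 = 109.4 t/h.

109.4 t/h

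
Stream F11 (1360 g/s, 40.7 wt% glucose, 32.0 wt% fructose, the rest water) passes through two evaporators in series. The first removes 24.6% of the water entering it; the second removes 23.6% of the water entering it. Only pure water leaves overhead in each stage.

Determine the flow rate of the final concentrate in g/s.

water in feed = 1360×0.273 = 371.28 g/s.
After stage 1: water left = (1−0.246)×371.28 = 279.95; stream total = 1268.7 g/s.
After stage 2: water left = (1−0.236)×279.95 = 213.88; final concentrate = 1202.6 g/s.

1203 g/s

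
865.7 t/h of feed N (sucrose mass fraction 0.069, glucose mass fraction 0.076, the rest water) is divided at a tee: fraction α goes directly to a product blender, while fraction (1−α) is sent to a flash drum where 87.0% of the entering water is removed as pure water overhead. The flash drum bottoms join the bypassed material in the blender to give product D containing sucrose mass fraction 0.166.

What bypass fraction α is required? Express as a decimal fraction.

0.214

All 865.7×0.069 = 59.733 t/h of sucrose reaches D, so D = 59.733/0.166 = 359.84 t/h and vapour = 505.86 t/h.
The evaporator receives (1−α)·865.7 of feed at 0.855 water and removes 0.870 of that water:
0.870×0.855×(1−α)×865.7 = 505.86
(1−α) = 505.86/643.95 = 0.7856;  α = 0.2144.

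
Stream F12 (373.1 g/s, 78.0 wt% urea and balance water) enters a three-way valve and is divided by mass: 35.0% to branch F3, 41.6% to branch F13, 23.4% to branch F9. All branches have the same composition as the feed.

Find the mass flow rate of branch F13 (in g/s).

155.2 g/s

Branch F13 flow = 0.416×373.1 = 155.21 g/s.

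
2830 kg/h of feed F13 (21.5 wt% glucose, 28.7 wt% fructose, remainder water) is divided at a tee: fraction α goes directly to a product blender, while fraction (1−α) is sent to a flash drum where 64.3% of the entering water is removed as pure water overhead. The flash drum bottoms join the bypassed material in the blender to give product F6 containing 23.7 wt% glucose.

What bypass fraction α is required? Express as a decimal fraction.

0.710

All 2830×0.215 = 608.45 kg/h of glucose reaches F6, so F6 = 608.45/0.237 = 2567.3 kg/h and vapour = 262.7 kg/h.
The evaporator receives (1−α)·2830 of feed at 0.498 water and removes 0.643 of that water:
0.643×0.498×(1−α)×2830 = 262.7
(1−α) = 262.7/906.21 = 0.2899;  α = 0.7101.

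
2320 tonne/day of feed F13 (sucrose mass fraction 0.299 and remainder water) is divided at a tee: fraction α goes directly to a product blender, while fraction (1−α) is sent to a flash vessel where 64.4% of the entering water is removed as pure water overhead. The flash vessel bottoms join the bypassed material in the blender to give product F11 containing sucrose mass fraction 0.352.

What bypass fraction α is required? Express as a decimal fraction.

All 2320×0.299 = 693.68 tonne/day of sucrose reaches F11, so F11 = 693.68/0.352 = 1970.7 tonne/day and vapour = 349.32 tonne/day.
The evaporator receives (1−α)·2320 of feed at 0.701 water and removes 0.644 of that water:
0.644×0.701×(1−α)×2320 = 349.32
(1−α) = 349.32/1047.4 = 0.3335;  α = 0.6665.

0.666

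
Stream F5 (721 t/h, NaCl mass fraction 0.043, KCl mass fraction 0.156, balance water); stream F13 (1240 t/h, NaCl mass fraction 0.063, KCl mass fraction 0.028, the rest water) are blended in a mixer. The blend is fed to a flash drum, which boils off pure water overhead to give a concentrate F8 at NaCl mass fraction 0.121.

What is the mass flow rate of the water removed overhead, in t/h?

NaCl entering = 721×0.043 + 1240×0.063 = 109.12 t/h.
All NaCl reports to F8, so F8 = 109.12/0.121 = 901.84 t/h.
Total feed = 1961 t/h; overhead = 1961 − 901.84 = 1059.2 t/h.

1059 t/h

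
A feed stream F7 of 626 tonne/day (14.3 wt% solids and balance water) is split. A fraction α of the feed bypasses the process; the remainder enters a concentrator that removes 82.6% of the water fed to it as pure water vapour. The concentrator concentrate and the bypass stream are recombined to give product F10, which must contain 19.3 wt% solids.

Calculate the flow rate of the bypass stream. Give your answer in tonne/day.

All 626×0.143 = 89.518 tonne/day of solids reaches F10, so F10 = 89.518/0.193 = 463.82 tonne/day and vapour = 162.18 tonne/day.
The evaporator receives (1−α)·626 of feed at 0.857 water and removes 0.826 of that water:
0.826×0.857×(1−α)×626 = 162.18
(1−α) = 162.18/443.13 = 0.3660;  α = 0.6340.
Bypass flow = 0.6340×626 = 396.9 tonne/day.

396.9 tonne/day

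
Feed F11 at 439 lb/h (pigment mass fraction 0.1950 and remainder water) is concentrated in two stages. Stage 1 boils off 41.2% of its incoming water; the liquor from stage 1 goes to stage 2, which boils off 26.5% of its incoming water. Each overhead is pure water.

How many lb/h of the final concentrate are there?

238.3 lb/h

water in feed = 439×0.805 = 353.4 lb/h.
After stage 1: water left = (1−0.412)×353.4 = 207.8; stream total = 293.4 lb/h.
After stage 2: water left = (1−0.265)×207.8 = 152.73; final concentrate = 238.34 lb/h.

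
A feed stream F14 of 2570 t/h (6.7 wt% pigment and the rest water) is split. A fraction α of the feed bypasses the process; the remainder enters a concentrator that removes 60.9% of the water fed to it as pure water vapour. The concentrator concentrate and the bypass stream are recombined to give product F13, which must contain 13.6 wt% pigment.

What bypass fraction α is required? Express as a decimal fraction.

All 2570×0.067 = 172.19 t/h of pigment reaches F13, so F13 = 172.19/0.136 = 1266.1 t/h and vapour = 1303.9 t/h.
The evaporator receives (1−α)·2570 of feed at 0.933 water and removes 0.609 of that water:
0.609×0.933×(1−α)×2570 = 1303.9
(1−α) = 1303.9/1460.3 = 0.8929;  α = 0.1071.

0.107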